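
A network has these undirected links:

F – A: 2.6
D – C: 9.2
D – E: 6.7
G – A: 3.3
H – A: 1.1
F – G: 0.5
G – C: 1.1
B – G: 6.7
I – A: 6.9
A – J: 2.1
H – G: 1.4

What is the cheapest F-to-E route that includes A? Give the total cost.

Best F to A: F → A costing 2.6
Shortest A→E: A → H → G → C → D → E = 19.5
Total via A: 2.6 + 19.5 = 22.1.

22.1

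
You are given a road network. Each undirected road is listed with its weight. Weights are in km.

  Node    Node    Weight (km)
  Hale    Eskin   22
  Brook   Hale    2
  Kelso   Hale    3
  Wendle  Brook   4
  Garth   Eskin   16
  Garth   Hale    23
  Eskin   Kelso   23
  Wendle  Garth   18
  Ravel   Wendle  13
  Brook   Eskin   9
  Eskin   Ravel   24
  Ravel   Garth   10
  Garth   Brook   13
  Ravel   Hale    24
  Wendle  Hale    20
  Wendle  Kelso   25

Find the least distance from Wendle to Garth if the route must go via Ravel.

Shortest Wendle→Ravel: Wendle–Ravel = 13
Shortest Ravel→Garth: Ravel–Garth = 10
Total via Ravel: 13 + 10 = 23 km.

23 km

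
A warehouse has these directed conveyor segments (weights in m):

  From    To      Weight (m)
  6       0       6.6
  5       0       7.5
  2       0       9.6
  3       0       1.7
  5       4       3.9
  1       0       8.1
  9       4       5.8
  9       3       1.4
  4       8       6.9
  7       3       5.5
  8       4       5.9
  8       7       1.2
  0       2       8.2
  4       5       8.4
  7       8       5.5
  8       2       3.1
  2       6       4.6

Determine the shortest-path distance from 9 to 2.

Settle nodes by increasing distance from 9:
9: 0
3: 1.4  (via 9)
0: 3.1  (via 3)
4: 5.8  (via 9)
2: 11.3  (via 0)
Shortest route: 9–3–0–2 = 11.3 m.

11.3 m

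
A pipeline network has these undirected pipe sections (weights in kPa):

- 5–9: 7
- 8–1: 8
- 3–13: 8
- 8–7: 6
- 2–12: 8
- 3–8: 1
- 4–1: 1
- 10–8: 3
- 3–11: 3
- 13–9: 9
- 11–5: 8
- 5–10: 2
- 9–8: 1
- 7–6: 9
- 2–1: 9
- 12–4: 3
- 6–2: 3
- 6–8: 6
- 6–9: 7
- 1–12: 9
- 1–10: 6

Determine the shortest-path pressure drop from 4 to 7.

Settle nodes by increasing distance from 4:
4: 0
1: 1  (via 4)
12: 3  (via 4)
10: 7  (via 1)
5: 9  (via 10)
8: 9  (via 1)
2: 10  (via 1)
3: 10  (via 8)
9: 10  (via 8)
6: 13  (via 2)
11: 13  (via 3)
7: 15  (via 8)
Shortest route: 4 → 1 → 8 → 7 = 15 kPa.

15 kPa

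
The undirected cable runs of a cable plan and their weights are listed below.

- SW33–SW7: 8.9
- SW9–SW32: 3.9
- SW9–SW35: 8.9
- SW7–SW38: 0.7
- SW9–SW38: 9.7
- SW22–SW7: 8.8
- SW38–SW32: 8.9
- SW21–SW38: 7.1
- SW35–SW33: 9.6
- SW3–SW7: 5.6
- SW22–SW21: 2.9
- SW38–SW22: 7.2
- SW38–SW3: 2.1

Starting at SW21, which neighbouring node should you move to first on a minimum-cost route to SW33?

SW38

Enumerating some paths:
SW21 - SW22 - SW38 - SW7 - SW33: 2.9+7.2+0.7+8.9 = 19.7
SW21 - SW38 - SW7 - SW33: 7.1+0.7+8.9 = 16.7
The minimum is 16.7 via SW21 - SW38 - SW7 - SW33.
So from SW21 the first move is to SW38.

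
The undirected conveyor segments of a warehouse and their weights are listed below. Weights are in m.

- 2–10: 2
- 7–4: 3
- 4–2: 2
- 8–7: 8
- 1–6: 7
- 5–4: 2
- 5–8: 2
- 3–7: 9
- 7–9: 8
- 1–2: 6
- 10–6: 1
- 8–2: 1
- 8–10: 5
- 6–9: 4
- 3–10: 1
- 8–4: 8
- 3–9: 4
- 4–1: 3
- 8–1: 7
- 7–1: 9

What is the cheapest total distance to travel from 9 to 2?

7 m

Shortest distances from 9:
9: 0
3: 4  (via 9)
6: 4  (via 9)
10: 5  (via 3)
2: 7  (via 10)
Shortest route: 9 → 3 → 10 → 2 = 7 m.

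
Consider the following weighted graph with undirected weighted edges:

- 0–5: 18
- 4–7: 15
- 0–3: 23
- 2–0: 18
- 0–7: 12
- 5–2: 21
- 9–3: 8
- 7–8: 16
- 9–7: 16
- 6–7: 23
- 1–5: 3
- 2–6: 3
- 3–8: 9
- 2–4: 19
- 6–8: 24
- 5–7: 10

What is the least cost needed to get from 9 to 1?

Shortest distances from 9:
9: 0
3: 8  (via 9)
7: 16  (via 9)
8: 17  (via 3)
5: 26  (via 7)
0: 28  (via 7)
1: 29  (via 5)
Shortest route: 9 → 7 → 5 → 1 = 29.

29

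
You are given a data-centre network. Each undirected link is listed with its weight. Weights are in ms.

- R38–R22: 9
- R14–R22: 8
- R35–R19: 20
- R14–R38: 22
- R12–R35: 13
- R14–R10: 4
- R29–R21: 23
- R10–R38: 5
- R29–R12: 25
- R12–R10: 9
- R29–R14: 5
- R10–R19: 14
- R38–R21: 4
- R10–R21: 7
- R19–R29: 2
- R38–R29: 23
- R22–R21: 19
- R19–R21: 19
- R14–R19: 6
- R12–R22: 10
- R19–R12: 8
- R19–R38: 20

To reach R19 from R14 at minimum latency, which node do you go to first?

R19

Candidate routes:
R14–R19: 6 = 6
R14–R29–R19: 5+2 = 7
Cheapest is R14–R19 at 6 ms.
So from R14 the first move is to R19.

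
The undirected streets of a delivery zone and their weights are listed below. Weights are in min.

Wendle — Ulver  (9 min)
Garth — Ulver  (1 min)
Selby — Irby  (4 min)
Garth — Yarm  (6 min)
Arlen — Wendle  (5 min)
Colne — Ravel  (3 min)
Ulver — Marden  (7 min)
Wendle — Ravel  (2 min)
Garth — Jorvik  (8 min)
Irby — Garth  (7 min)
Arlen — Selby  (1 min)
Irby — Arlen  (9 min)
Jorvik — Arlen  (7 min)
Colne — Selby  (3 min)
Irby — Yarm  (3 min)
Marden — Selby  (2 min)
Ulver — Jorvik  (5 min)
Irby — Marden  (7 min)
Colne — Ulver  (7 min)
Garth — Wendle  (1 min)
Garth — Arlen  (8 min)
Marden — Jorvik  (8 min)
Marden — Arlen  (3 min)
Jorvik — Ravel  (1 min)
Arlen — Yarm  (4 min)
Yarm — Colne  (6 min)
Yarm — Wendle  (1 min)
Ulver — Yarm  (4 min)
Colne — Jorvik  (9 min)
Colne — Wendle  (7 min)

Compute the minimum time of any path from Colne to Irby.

Settle nodes by increasing distance from Colne:
Colne: 0
Selby: 3  (via Colne)
Ravel: 3  (via Colne)
Jorvik: 4  (via Ravel)
Arlen: 4  (via Selby)
Wendle: 5  (via Ravel)
Marden: 5  (via Selby)
Garth: 6  (via Wendle)
Yarm: 6  (via Colne)
Irby: 7  (via Selby)
Shortest route: Colne → Selby → Irby = 7 min.

7 min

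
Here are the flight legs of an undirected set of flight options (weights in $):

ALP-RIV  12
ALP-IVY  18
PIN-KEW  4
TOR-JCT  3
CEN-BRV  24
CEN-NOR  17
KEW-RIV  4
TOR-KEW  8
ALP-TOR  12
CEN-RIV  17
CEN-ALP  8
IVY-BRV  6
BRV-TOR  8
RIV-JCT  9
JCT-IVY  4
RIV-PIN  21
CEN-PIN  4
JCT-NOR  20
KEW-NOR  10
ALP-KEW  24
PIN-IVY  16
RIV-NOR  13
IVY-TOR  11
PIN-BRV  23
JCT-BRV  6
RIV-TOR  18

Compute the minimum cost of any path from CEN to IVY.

Settle nodes by increasing distance from CEN:
CEN: 0
PIN: 4  (via CEN)
KEW: 8  (via PIN)
ALP: 8  (via CEN)
RIV: 12  (via KEW)
TOR: 16  (via KEW)
NOR: 17  (via CEN)
JCT: 19  (via TOR)
IVY: 20  (via PIN)
Shortest route: CEN → PIN → IVY = $20.

$20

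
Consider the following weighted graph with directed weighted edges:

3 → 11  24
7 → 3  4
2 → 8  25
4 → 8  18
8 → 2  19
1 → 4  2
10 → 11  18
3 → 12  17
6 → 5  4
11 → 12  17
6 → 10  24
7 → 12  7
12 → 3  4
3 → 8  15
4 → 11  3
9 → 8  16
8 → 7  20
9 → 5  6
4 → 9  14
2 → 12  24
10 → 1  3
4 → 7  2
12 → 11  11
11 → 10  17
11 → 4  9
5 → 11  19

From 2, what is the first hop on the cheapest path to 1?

12

Compare a few routes:
2 → 12 → 11 → 10 → 1: 24+11+17+3 = 55
2 → 12 → 3 → 11 → 10 → 1: 24+4+24+17+3 = 72
Cheapest is 2 → 12 → 11 → 10 → 1 at 55.
So from 2 the first move is to 12.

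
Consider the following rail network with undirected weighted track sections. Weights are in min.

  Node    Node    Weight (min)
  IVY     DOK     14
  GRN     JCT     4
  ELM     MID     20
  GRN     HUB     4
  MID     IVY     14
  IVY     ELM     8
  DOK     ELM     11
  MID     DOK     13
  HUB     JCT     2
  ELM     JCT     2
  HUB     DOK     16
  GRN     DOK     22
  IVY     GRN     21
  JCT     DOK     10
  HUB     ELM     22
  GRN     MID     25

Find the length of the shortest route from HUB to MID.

24 min

Running Dijkstra from HUB:
HUB: 0
JCT: 2  (via HUB)
GRN: 4  (via HUB)
ELM: 4  (via JCT)
DOK: 12  (via JCT)
IVY: 12  (via ELM)
MID: 24  (via ELM)
Shortest route: HUB → JCT → ELM → MID = 24 min.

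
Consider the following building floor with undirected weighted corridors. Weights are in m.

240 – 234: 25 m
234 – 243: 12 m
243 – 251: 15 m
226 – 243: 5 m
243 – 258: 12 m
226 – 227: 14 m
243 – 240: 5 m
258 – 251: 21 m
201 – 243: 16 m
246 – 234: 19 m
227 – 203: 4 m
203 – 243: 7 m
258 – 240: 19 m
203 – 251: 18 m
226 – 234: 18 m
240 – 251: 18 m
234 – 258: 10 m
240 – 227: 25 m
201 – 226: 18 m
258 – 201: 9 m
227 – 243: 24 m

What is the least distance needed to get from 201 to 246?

38 m

Settle nodes by increasing distance from 201:
201: 0
258: 9  (via 201)
243: 16  (via 201)
226: 18  (via 201)
234: 19  (via 258)
240: 21  (via 243)
203: 23  (via 243)
227: 27  (via 203)
251: 30  (via 258)
246: 38  (via 234)
Shortest route: 201 → 258 → 234 → 246 = 38 m.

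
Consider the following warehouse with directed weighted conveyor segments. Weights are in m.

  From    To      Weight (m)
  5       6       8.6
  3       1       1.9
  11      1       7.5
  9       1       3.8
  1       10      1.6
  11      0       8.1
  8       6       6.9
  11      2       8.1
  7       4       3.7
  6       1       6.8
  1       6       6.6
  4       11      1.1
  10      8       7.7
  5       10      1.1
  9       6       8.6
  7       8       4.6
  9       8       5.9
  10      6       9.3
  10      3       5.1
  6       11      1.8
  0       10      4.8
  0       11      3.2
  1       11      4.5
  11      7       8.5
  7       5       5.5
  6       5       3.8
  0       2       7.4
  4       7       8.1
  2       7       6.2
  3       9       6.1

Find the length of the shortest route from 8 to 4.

Running Dijkstra from 8:
8: 0
6: 6.9  (via 8)
11: 8.7  (via 6)
5: 10.7  (via 6)
10: 11.8  (via 5)
1: 13.7  (via 6)
0: 16.8  (via 11)
2: 16.8  (via 11)
3: 16.9  (via 10)
7: 17.2  (via 11)
4: 20.9  (via 7)
Shortest route: 8–6–11–7–4 = 20.9 m.

20.9 m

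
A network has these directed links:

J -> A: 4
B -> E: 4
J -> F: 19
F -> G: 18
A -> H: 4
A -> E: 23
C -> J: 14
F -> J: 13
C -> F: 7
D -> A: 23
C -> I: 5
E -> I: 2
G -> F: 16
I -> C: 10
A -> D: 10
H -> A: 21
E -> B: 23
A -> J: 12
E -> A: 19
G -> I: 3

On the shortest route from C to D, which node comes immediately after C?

J

Compare a few routes:
C–F–J–A–D: 7+13+4+10 = 34
C–J–A–D: 14+4+10 = 28
Cheapest is C–J–A–D at 28.
So from C the first move is to J.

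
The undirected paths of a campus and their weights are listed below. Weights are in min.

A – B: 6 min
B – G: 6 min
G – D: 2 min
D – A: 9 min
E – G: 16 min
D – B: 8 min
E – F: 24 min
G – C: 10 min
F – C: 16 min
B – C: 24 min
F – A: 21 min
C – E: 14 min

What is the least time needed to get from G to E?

Running Dijkstra from G:
G: 0
D: 2  (via G)
B: 6  (via G)
C: 10  (via G)
A: 11  (via D)
E: 16  (via G)
Shortest route: G → E = 16 min.

16 min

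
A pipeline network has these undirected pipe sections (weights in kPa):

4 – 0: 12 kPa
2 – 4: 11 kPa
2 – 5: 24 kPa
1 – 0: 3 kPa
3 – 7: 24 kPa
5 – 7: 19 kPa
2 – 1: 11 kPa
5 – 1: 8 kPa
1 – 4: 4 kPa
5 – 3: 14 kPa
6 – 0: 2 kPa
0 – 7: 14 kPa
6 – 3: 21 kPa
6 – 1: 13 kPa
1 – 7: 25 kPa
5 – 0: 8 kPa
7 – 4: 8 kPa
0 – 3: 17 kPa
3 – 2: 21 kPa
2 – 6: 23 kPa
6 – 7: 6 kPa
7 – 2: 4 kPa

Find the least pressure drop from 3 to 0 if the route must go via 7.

32 kPa

Shortest 3→7: 3 → 7 = 24
Best 7 to 0: 7 → 6 → 0 costing 8
Total via 7: 24 + 8 = 32 kPa.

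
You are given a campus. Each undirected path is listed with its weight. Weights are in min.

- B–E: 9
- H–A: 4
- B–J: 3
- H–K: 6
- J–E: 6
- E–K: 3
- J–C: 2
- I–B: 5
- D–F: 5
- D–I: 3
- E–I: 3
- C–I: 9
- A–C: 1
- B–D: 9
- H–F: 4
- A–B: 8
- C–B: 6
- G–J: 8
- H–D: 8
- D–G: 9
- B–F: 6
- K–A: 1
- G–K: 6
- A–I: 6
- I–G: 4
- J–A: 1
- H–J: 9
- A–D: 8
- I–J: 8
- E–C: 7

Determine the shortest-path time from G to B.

9 min

Settle nodes by increasing distance from G:
G: 0
I: 4  (via G)
K: 6  (via G)
A: 7  (via K)
D: 7  (via I)
E: 7  (via I)
C: 8  (via A)
J: 8  (via G)
B: 9  (via I)
Shortest route: G → I → B = 9 min.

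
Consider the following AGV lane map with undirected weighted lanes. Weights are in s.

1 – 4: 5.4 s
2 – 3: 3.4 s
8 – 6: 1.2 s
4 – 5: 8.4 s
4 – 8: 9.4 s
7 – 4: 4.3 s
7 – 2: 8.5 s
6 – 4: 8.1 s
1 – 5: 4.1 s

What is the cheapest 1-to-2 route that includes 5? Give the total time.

Best 1 to 5: 1–5 costing 4.1
Shortest 5→2: 5–4–7–2 = 21.2
Total via 5: 4.1 + 21.2 = 25.3 s.

25.3 s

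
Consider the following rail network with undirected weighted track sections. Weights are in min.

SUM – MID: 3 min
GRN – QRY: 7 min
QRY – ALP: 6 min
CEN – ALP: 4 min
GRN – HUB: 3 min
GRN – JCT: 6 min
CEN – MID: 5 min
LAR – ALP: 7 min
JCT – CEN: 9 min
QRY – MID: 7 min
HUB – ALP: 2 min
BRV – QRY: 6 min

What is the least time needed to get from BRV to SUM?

16 min

Shortest distances from BRV:
BRV: 0
QRY: 6  (via BRV)
ALP: 12  (via QRY)
MID: 13  (via QRY)
GRN: 13  (via QRY)
HUB: 14  (via ALP)
CEN: 16  (via ALP)
SUM: 16  (via MID)
Shortest route: BRV → QRY → MID → SUM = 16 min.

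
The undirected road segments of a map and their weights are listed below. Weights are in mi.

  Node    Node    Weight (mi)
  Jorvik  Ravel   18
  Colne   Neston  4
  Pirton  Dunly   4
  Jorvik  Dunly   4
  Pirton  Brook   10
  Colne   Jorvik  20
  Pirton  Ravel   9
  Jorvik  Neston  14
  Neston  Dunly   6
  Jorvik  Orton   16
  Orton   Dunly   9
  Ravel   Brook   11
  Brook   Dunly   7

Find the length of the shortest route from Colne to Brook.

Compare a few routes:
Colne → Neston → Dunly → Pirton → Brook: 4+6+4+10 = 24
Colne → Neston → Dunly → Brook: 4+6+7 = 17
Colne → Neston → Jorvik → Dunly → Brook: 4+14+4+7 = 29
Cheapest is Colne → Neston → Dunly → Brook at 17 mi.

17 mi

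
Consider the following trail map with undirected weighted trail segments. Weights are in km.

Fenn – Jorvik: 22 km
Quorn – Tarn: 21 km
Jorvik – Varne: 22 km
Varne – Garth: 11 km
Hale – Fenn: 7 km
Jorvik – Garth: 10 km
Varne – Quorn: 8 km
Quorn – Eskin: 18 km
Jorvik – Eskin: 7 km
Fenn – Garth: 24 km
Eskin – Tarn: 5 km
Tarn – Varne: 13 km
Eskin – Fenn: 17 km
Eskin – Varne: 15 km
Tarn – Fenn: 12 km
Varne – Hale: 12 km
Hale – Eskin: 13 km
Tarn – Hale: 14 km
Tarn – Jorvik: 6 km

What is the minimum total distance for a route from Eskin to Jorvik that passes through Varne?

Best Eskin to Varne: Eskin → Varne costing 15
Best Varne to Jorvik: Varne → Tarn → Jorvik costing 19
Total via Varne: 15 + 19 = 34 km.

34 km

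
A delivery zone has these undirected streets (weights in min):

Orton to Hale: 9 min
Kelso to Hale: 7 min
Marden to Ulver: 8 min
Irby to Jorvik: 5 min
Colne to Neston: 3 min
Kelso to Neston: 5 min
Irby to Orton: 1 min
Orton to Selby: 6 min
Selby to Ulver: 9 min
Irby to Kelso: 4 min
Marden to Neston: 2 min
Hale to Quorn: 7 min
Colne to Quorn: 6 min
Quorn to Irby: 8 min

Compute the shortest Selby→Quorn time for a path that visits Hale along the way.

22 min

Shortest Selby→Hale: Selby → Orton → Hale = 15
Best Hale to Quorn: Hale → Quorn costing 7
Total via Hale: 15 + 7 = 22 min.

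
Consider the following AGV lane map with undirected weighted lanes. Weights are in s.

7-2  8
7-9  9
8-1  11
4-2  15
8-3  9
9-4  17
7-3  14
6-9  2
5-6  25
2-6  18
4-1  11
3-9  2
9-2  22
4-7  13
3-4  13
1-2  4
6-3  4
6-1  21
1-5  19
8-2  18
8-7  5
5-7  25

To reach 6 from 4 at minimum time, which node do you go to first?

3

Enumerating some paths:
4 - 3 - 6: 13+4 = 17
4 - 7 - 9 - 6: 13+9+2 = 24
4 - 9 - 3 - 6: 17+2+4 = 23
4 - 9 - 6: 17+2 = 19
The minimum is 17 s via 4 - 3 - 6.
So from 4 the first move is to 3.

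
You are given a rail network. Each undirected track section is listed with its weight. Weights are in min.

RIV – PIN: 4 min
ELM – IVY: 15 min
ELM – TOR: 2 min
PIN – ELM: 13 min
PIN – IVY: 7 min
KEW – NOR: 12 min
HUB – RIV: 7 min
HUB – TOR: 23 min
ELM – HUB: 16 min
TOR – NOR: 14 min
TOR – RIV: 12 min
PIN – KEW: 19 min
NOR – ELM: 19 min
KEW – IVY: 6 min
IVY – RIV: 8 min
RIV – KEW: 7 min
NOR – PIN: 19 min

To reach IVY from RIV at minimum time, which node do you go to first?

Compare a few routes:
RIV → PIN → IVY: 4+7 = 11
RIV → IVY: 8 = 8
Cheapest is RIV → IVY at 8 min.
So from RIV the first move is to IVY.

IVY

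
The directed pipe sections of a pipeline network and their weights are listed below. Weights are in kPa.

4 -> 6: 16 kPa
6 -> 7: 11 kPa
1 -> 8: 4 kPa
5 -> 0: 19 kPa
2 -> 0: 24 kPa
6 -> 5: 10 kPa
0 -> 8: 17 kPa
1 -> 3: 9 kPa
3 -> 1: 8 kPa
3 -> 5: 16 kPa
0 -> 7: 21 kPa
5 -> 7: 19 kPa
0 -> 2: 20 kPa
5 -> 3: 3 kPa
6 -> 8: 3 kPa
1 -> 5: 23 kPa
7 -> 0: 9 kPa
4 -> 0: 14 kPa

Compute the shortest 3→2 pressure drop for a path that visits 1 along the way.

Shortest 3→1: 3–1 = 8
Shortest 1→2: 1–5–0–2 = 62
Total via 1: 8 + 62 = 70 kPa.

70 kPa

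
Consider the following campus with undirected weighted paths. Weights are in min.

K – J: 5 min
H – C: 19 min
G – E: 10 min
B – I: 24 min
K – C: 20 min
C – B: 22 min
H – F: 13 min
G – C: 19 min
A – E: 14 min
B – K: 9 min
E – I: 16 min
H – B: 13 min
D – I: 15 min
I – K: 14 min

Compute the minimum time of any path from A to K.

Settle nodes by increasing distance from A:
A: 0
E: 14  (via A)
G: 24  (via E)
I: 30  (via E)
C: 43  (via G)
K: 44  (via I)
Shortest route: A → E → I → K = 44 min.

44 min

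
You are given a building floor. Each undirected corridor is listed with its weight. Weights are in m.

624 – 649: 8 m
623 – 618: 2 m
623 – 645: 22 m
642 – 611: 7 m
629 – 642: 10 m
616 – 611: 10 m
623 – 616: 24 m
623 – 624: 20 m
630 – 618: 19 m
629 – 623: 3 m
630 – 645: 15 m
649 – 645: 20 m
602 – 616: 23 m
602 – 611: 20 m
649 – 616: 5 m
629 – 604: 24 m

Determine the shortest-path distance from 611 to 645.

35 m

Running Dijkstra from 611:
611: 0
642: 7  (via 611)
616: 10  (via 611)
649: 15  (via 616)
629: 17  (via 642)
602: 20  (via 611)
623: 20  (via 629)
618: 22  (via 623)
624: 23  (via 649)
645: 35  (via 649)
Shortest route: 611 → 616 → 649 → 645 = 35 m.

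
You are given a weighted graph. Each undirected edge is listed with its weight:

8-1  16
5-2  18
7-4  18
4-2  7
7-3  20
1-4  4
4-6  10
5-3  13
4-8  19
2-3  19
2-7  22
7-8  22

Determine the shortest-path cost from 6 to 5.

Enumerating some paths:
6 → 4 → 2 → 3 → 5: 10+7+19+13 = 49
6 → 4 → 2 → 5: 10+7+18 = 35
6 → 4 → 7 → 2 → 5: 10+18+22+18 = 68
6 → 4 → 7 → 3 → 5: 10+18+20+13 = 61
The minimum is 35 via 6 → 4 → 2 → 5.

35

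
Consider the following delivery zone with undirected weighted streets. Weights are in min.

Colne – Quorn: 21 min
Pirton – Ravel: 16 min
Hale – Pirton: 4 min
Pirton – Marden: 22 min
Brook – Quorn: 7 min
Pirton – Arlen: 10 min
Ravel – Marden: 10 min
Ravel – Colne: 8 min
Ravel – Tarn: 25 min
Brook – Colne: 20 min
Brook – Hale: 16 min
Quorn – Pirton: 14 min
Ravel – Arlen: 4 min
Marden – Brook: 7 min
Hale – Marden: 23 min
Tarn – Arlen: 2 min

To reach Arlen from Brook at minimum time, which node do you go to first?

Marden

Compare a few routes:
Brook → Quorn → Pirton → Arlen: 7+14+10 = 31
Brook → Hale → Pirton → Arlen: 16+4+10 = 30
Brook → Marden → Ravel → Arlen: 7+10+4 = 21
Brook → Colne → Ravel → Arlen: 20+8+4 = 32
Cheapest is Brook → Marden → Ravel → Arlen at 21 min.
So from Brook the first move is to Marden.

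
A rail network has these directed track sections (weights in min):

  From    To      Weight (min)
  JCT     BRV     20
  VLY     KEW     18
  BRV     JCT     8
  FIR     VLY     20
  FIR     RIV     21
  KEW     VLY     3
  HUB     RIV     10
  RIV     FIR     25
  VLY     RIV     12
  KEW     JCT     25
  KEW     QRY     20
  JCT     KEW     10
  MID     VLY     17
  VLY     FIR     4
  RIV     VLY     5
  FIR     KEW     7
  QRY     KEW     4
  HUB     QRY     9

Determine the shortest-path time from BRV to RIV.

33 min

Candidate routes:
BRV–JCT–KEW–VLY–RIV: 8+10+3+12 = 33
BRV–JCT–KEW–VLY–FIR–RIV: 8+10+3+4+21 = 46
The minimum is 33 min via BRV–JCT–KEW–VLY–RIV.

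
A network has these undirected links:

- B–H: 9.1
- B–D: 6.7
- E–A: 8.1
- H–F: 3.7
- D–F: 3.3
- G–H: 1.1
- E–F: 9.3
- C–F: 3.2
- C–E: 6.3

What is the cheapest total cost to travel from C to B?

Enumerating some paths:
C–E–F–D–B: 6.3+9.3+3.3+6.7 = 25.6
C–F–H–B: 3.2+3.7+9.1 = 16
C–F–D–B: 3.2+3.3+6.7 = 13.2
C–E–F–H–B: 6.3+9.3+3.7+9.1 = 28.4
The minimum is 13.2 via C–F–D–B.

13.2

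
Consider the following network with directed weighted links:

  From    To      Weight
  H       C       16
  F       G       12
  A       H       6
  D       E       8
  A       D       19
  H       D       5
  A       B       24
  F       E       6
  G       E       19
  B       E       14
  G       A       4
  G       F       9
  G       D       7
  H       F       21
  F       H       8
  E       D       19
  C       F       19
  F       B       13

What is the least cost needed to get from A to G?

Compare a few routes:
A - H - C - F - G: 6+16+19+12 = 53
A - H - F - G: 6+21+12 = 39
Cheapest is A - H - F - G at 39.

39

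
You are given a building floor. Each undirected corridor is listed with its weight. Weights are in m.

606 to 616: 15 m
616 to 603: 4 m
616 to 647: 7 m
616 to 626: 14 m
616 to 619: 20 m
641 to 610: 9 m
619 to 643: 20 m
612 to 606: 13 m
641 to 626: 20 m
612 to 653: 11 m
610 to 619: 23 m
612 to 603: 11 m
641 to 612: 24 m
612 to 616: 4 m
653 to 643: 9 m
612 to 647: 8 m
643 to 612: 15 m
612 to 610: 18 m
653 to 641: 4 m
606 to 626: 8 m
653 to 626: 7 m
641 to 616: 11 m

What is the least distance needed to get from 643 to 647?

23 m

Enumerating some paths:
643–612–647: 15+8 = 23
643–612–616–647: 15+4+7 = 26
643–653–612–647: 9+11+8 = 28
The minimum is 23 m via 643–612–647.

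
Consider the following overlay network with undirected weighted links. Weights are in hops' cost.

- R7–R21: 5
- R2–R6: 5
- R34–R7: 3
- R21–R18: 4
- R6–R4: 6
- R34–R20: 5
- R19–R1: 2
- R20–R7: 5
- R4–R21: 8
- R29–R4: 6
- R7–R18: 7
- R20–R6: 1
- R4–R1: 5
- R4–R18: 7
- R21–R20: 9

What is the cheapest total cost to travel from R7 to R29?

18 hops' cost

Compare a few routes:
R7 → R21 → R4 → R29: 5+8+6 = 19
R7 → R20 → R6 → R4 → R29: 5+1+6+6 = 18
The minimum is 18 hops' cost via R7 → R20 → R6 → R4 → R29.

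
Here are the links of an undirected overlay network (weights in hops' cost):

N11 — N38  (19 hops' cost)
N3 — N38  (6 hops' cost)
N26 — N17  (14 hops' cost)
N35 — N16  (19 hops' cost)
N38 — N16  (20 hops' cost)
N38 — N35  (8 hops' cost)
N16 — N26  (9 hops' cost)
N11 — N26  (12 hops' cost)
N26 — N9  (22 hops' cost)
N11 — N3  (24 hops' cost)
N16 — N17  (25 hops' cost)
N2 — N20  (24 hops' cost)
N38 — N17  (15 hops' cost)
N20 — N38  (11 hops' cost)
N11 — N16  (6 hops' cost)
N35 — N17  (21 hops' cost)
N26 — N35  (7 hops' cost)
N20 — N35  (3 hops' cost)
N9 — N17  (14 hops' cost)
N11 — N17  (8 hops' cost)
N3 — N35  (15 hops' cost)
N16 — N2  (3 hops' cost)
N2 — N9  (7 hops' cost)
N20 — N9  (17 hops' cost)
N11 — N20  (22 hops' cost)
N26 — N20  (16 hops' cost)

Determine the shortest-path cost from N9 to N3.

Running Dijkstra from N9:
N9: 0
N2: 7  (via N9)
N16: 10  (via N2)
N17: 14  (via N9)
N11: 16  (via N16)
N20: 17  (via N9)
N26: 19  (via N16)
N35: 20  (via N20)
N38: 28  (via N20)
N3: 34  (via N38)
Shortest route: N9–N20–N38–N3 = 34 hops' cost.

34 hops' cost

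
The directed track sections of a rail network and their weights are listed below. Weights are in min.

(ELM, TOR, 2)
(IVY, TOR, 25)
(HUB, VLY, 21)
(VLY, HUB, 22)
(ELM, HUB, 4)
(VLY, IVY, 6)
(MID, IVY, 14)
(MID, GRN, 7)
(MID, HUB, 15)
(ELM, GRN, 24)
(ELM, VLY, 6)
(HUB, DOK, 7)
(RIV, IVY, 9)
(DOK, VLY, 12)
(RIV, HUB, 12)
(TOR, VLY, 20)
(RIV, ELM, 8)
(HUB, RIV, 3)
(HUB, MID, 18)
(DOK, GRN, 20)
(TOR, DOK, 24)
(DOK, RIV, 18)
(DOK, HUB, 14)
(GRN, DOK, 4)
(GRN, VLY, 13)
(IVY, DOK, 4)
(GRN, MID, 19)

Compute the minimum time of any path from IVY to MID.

Settle nodes by increasing distance from IVY:
IVY: 0
DOK: 4  (via IVY)
VLY: 16  (via DOK)
HUB: 18  (via DOK)
RIV: 21  (via HUB)
GRN: 24  (via DOK)
TOR: 25  (via IVY)
ELM: 29  (via RIV)
MID: 36  (via HUB)
Shortest route: IVY → DOK → HUB → MID = 36 min.

36 min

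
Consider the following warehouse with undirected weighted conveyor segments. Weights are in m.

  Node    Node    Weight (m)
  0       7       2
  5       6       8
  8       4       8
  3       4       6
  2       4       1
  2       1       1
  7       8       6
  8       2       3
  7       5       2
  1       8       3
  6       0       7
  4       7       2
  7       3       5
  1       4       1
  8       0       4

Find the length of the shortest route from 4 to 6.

Candidate routes:
4–1–8–0–6: 1+3+4+7 = 15
4–7–5–6: 2+2+8 = 12
4–7–0–6: 2+2+7 = 11
The minimum is 11 m via 4–7–0–6.

11 m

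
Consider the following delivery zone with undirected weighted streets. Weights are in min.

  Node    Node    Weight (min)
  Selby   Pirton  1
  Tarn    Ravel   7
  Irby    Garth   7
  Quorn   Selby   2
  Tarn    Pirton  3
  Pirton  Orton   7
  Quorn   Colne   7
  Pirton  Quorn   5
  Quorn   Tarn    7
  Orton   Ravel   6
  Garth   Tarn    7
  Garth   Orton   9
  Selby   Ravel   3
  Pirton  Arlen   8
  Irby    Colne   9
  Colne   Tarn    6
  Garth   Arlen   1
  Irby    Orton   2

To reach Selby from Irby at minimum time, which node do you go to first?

Orton

Candidate routes:
Irby - Garth - Arlen - Pirton - Selby: 7+1+8+1 = 17
Irby - Orton - Pirton - Quorn - Selby: 2+7+5+2 = 16
Irby - Orton - Pirton - Selby: 2+7+1 = 10
Irby - Orton - Ravel - Selby: 2+6+3 = 11
The minimum is 10 min via Irby - Orton - Pirton - Selby.
So from Irby the first move is to Orton.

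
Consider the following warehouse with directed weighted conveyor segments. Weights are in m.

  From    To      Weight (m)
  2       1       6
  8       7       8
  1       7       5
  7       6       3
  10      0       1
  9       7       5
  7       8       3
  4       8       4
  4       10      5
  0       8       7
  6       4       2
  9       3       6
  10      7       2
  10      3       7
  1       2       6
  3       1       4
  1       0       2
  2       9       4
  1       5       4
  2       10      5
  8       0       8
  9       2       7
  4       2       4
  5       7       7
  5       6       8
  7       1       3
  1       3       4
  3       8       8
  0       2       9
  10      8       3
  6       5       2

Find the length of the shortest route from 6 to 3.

Compare a few routes:
6–4–2–9–3: 2+4+4+6 = 16
6–4–10–7–1–3: 2+5+2+3+4 = 16
6–4–2–1–3: 2+4+6+4 = 16
6–4–10–3: 2+5+7 = 14
Cheapest is 6–4–10–3 at 14 m.

14 m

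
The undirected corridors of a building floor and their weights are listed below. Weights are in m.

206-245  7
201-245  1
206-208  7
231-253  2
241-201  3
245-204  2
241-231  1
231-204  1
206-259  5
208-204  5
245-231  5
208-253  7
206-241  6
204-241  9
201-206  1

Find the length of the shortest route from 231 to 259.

10 m

Candidate routes:
231 - 241 - 201 - 206 - 259: 1+3+1+5 = 10
231 - 241 - 206 - 259: 1+6+5 = 12
231 - 245 - 201 - 206 - 259: 5+1+1+5 = 12
Cheapest is 231 - 241 - 201 - 206 - 259 at 10 m.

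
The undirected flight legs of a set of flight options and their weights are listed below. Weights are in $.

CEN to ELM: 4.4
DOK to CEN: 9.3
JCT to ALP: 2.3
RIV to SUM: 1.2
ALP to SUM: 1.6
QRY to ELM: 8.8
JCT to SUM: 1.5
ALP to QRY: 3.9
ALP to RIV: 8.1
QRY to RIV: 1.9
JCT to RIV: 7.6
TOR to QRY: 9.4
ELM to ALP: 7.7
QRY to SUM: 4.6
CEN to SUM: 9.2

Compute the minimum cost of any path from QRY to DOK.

Compare a few routes:
QRY → SUM → CEN → DOK: 4.6+9.2+9.3 = 23.1
QRY → RIV → SUM → CEN → DOK: 1.9+1.2+9.2+9.3 = 21.6
QRY → ELM → CEN → DOK: 8.8+4.4+9.3 = 22.5
The minimum is $21.6 via QRY → RIV → SUM → CEN → DOK.

$21.6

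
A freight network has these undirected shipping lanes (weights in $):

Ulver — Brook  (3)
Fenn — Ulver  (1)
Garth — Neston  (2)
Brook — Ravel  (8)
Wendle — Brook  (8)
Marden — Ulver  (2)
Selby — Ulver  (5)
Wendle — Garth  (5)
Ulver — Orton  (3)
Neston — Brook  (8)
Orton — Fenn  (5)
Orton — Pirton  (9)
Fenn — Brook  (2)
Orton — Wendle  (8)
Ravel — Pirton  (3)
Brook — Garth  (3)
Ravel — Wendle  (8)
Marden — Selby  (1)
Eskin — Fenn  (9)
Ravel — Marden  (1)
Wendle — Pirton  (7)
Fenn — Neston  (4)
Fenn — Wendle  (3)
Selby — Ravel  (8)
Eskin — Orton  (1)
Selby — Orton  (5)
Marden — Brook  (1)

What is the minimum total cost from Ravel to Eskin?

$7

Running Dijkstra from Ravel:
Ravel: 0
Marden: 1  (via Ravel)
Selby: 2  (via Marden)
Brook: 2  (via Marden)
Ulver: 3  (via Marden)
Pirton: 3  (via Ravel)
Fenn: 4  (via Brook)
Garth: 5  (via Brook)
Orton: 6  (via Ulver)
Wendle: 7  (via Fenn)
Eskin: 7  (via Orton)
Shortest route: Ravel–Marden–Ulver–Orton–Eskin = $7.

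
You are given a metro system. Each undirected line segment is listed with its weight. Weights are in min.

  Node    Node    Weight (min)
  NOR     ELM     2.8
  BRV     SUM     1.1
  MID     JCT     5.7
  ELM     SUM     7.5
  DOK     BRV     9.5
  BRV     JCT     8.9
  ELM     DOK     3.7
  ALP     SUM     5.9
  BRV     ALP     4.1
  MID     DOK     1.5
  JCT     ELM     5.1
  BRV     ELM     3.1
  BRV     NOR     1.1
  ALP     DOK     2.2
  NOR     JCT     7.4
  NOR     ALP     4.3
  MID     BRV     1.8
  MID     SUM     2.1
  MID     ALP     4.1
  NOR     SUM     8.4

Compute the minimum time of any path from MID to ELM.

4.9 min

Shortest distances from MID:
MID: 0
DOK: 1.5  (via MID)
BRV: 1.8  (via MID)
SUM: 2.1  (via MID)
NOR: 2.9  (via BRV)
ALP: 3.7  (via DOK)
ELM: 4.9  (via BRV)
Shortest route: MID–BRV–ELM = 4.9 min.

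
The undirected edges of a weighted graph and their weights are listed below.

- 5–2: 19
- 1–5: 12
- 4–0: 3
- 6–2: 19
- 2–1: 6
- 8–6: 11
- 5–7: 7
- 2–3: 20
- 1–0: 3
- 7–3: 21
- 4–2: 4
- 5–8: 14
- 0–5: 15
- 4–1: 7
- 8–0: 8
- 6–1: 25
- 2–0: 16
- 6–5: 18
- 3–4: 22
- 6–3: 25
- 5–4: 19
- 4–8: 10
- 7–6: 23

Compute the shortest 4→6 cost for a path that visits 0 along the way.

Best 4 to 0: 4 → 0 costing 3
Best 0 to 6: 0 → 8 → 6 costing 19
Total via 0: 3 + 19 = 22.

22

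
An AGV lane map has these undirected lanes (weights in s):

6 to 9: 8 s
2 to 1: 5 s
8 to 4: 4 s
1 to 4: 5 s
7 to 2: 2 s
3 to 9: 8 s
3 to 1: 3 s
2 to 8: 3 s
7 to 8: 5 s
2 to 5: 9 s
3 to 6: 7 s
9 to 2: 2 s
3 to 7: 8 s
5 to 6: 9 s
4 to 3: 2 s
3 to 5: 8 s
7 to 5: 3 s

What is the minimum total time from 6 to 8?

Running Dijkstra from 6:
6: 0
3: 7  (via 6)
9: 8  (via 6)
4: 9  (via 3)
5: 9  (via 6)
1: 10  (via 3)
2: 10  (via 9)
7: 12  (via 5)
8: 13  (via 4)
Shortest route: 6–3–4–8 = 13 s.

13 s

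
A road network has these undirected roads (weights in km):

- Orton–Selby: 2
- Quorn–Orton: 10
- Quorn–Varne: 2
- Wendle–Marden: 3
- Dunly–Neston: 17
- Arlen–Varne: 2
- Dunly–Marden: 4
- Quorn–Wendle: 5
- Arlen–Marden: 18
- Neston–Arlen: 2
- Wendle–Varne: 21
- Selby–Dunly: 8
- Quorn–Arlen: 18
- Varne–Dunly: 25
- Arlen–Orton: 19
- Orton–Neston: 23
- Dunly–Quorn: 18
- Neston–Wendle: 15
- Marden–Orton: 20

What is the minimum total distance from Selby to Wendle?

15 km

Shortest distances from Selby:
Selby: 0
Orton: 2  (via Selby)
Dunly: 8  (via Selby)
Quorn: 12  (via Orton)
Marden: 12  (via Dunly)
Varne: 14  (via Quorn)
Wendle: 15  (via Marden)
Shortest route: Selby–Dunly–Marden–Wendle = 15 km.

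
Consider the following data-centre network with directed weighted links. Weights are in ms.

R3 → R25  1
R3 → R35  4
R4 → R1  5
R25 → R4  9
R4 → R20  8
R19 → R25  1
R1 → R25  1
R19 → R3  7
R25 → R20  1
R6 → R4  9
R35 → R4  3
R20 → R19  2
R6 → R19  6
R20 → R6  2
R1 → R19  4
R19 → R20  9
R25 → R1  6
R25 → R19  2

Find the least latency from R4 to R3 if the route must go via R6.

Shortest R4→R6: R4–R1–R25–R20–R6 = 9
Best R6 to R3: R6–R19–R3 costing 13
Total via R6: 9 + 13 = 22 ms.

22 ms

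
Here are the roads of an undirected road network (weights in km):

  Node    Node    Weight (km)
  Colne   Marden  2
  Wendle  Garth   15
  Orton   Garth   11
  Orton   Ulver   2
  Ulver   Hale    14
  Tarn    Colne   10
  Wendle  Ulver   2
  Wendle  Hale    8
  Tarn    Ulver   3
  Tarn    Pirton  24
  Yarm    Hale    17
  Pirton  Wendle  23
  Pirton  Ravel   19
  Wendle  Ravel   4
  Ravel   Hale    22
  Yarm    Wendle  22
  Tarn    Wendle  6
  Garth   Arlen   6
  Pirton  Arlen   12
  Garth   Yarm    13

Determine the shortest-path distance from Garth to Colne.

Enumerating some paths:
Garth–Wendle–Ulver–Tarn–Colne: 15+2+3+10 = 30
Garth–Orton–Ulver–Tarn–Colne: 11+2+3+10 = 26
The minimum is 26 km via Garth–Orton–Ulver–Tarn–Colne.

26 km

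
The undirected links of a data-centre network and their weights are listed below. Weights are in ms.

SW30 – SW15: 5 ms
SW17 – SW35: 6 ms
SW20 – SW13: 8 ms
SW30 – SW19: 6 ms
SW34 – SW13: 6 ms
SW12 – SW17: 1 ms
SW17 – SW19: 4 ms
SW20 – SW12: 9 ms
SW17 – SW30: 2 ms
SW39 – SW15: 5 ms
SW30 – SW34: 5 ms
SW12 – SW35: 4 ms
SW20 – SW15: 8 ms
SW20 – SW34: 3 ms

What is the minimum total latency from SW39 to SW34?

Candidate routes:
SW39 → SW15 → SW20 → SW34: 5+8+3 = 16
SW39 → SW15 → SW30 → SW34: 5+5+5 = 15
The minimum is 15 ms via SW39 → SW15 → SW30 → SW34.

15 ms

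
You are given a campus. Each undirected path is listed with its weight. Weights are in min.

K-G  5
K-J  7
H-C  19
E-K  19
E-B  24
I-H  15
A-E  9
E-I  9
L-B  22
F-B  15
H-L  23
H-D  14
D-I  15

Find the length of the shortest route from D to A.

33 min

Enumerating some paths:
D → H → I → E → A: 14+15+9+9 = 47
D → I → E → A: 15+9+9 = 33
Cheapest is D → I → E → A at 33 min.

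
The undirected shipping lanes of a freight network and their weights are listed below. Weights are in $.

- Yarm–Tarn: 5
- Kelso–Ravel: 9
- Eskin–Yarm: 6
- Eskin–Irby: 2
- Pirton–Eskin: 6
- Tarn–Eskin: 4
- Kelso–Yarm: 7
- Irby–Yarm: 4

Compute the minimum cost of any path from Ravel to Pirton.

$28

Compare a few routes:
Ravel–Kelso–Yarm–Eskin–Pirton: 9+7+6+6 = 28
Ravel–Kelso–Yarm–Tarn–Eskin–Pirton: 9+7+5+4+6 = 31
Cheapest is Ravel–Kelso–Yarm–Eskin–Pirton at $28.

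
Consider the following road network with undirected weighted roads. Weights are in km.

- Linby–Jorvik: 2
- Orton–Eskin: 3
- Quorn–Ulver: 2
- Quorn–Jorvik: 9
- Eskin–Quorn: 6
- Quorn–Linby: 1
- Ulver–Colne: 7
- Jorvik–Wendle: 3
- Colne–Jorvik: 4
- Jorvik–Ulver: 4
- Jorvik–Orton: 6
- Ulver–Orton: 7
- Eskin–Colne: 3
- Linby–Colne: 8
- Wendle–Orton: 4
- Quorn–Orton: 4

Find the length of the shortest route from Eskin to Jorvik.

Running Dijkstra from Eskin:
Eskin: 0
Colne: 3  (via Eskin)
Orton: 3  (via Eskin)
Quorn: 6  (via Eskin)
Wendle: 7  (via Orton)
Linby: 7  (via Quorn)
Jorvik: 7  (via Colne)
Shortest route: Eskin → Colne → Jorvik = 7 km.

7 km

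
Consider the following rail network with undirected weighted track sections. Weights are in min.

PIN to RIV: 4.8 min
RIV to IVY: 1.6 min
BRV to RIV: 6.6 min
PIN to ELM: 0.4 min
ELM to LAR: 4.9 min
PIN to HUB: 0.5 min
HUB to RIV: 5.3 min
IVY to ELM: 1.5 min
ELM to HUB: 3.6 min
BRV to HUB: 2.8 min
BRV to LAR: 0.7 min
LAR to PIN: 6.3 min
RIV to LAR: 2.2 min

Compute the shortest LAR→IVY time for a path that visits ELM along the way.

Shortest LAR→ELM: LAR–BRV–HUB–PIN–ELM = 4.4
Best ELM to IVY: ELM–IVY costing 1.5
Total via ELM: 4.4 + 1.5 = 5.9 min.

5.9 min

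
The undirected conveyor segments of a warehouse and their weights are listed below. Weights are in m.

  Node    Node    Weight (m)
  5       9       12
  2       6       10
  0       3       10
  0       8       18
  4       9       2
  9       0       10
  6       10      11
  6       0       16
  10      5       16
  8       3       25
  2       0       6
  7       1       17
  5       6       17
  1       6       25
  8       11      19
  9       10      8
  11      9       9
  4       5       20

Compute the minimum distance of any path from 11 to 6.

Settle nodes by increasing distance from 11:
11: 0
9: 9  (via 11)
4: 11  (via 9)
10: 17  (via 9)
0: 19  (via 9)
8: 19  (via 11)
5: 21  (via 9)
2: 25  (via 0)
6: 28  (via 10)
Shortest route: 11–9–10–6 = 28 m.

28 m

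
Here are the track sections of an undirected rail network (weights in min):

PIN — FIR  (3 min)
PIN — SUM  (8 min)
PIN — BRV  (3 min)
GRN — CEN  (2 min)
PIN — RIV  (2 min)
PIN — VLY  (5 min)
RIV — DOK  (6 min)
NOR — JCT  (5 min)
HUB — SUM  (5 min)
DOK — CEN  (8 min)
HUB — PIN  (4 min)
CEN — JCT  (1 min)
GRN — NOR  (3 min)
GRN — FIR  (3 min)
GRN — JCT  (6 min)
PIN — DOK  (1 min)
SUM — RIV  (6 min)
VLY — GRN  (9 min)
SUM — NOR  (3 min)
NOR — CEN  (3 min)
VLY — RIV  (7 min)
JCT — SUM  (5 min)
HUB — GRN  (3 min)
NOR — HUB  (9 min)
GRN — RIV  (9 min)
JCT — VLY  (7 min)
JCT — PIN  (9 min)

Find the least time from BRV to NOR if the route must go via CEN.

Best BRV to CEN: BRV → PIN → FIR → GRN → CEN costing 11
Best CEN to NOR: CEN → NOR costing 3
Total via CEN: 11 + 3 = 14 min.

14 min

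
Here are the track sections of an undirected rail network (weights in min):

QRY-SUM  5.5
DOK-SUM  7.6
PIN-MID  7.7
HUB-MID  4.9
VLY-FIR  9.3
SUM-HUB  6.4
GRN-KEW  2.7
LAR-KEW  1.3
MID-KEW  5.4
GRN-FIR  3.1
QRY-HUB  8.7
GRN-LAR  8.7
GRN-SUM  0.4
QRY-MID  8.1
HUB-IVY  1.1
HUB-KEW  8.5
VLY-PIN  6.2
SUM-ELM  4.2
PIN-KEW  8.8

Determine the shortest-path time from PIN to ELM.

16.1 min

Compare a few routes:
PIN - MID - KEW - GRN - SUM - ELM: 7.7+5.4+2.7+0.4+4.2 = 20.4
PIN - KEW - GRN - SUM - ELM: 8.8+2.7+0.4+4.2 = 16.1
The minimum is 16.1 min via PIN - KEW - GRN - SUM - ELM.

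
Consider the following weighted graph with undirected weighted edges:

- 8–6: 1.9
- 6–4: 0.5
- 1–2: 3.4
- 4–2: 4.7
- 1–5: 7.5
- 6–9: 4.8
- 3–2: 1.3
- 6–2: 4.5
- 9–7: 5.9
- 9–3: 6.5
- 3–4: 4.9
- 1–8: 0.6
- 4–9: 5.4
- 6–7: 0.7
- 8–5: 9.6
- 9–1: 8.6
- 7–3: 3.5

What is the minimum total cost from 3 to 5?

Enumerating some paths:
3 - 2 - 1 - 5: 1.3+3.4+7.5 = 12.2
3 - 7 - 6 - 8 - 1 - 5: 3.5+0.7+1.9+0.6+7.5 = 14.2
Cheapest is 3 - 2 - 1 - 5 at 12.2.

12.2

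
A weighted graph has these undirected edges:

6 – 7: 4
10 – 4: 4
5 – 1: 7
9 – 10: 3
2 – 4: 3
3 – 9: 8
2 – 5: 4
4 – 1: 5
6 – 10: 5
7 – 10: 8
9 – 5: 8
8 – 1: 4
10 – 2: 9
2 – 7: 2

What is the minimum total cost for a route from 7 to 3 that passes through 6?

Best 7 to 6: 7 → 6 costing 4
Best 6 to 3: 6 → 10 → 9 → 3 costing 16
Total via 6: 4 + 16 = 20.

20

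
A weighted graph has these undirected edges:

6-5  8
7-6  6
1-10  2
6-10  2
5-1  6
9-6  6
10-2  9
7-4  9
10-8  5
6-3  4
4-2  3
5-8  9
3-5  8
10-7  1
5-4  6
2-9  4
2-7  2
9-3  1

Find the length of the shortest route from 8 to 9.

Shortest distances from 8:
8: 0
10: 5  (via 8)
7: 6  (via 10)
1: 7  (via 10)
6: 7  (via 10)
2: 8  (via 7)
5: 9  (via 8)
3: 11  (via 6)
4: 11  (via 2)
9: 12  (via 2)
Shortest route: 8 → 10 → 7 → 2 → 9 = 12.

12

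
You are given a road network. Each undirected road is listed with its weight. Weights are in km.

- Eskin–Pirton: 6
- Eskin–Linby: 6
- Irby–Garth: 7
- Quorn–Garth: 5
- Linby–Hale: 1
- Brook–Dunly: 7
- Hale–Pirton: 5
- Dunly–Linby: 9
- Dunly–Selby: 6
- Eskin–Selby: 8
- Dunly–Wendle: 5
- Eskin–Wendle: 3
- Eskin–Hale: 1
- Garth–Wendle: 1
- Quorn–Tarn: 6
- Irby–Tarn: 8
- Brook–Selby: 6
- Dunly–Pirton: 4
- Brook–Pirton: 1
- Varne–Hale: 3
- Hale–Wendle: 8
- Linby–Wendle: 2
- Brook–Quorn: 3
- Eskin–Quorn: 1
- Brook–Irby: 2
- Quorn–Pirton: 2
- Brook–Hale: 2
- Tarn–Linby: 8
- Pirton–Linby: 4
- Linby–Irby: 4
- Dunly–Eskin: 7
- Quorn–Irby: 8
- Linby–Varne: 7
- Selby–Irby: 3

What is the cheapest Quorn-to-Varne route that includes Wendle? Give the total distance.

Best Quorn to Wendle: Quorn–Eskin–Wendle costing 4
Best Wendle to Varne: Wendle–Linby–Hale–Varne costing 6
Total via Wendle: 4 + 6 = 10 km.

10 km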